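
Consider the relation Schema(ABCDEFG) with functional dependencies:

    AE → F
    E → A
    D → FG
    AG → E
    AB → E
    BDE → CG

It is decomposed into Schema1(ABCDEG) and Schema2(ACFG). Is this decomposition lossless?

Yes

Common attributes: Schema1 ∩ Schema2 = {ACG}.
Closure of {ACG}: AG → E applies, adding E; AE → F applies, adding F. So (ACG)⁺ = {ACEFG}.
This closure contains every attribute of Schema2, so Schema1 ∩ Schema2 → Schema2. The join is lossless.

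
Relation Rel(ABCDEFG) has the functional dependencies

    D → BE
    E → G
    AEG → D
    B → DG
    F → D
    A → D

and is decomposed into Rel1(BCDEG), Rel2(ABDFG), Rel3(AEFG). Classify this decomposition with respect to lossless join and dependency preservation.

Lossless test (chase): Rows 1 and 2 agree on D; apply D→BE and equate their BE entries. Rows 2 and 3 agree on AEG; apply AEG→D and equate their D entries. Rows 1 and 3 agree on D; apply D→BE and equate their BE entries. No row becomes fully distinguished — the join is lossy.
Dependency preservation: AEG → D is not contained in any single fragment, but the restricted closure of its left-hand side across the fragments still reaches the right-hand side; the remaining FDs each lie inside some fragment. All dependencies are preserved.

lossy but dependency-preserving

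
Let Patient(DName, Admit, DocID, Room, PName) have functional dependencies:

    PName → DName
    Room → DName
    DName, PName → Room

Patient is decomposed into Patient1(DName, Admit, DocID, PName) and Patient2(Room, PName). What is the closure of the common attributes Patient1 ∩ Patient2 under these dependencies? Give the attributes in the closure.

Patient1 ∩ Patient2 = {PName}.
PName → DName applies, adding DName
DName, PName → Room applies, adding Room
Closure: {DName, Room, PName}.

DName, Room, PName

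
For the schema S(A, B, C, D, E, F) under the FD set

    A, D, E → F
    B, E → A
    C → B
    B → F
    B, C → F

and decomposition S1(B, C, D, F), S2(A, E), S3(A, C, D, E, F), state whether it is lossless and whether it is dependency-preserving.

Lossless test (chase): Rows 1 and 3 agree on C; apply C→B and equate their B entries. Row 3 is now all distinguished symbols — the join is lossless.
Dependency preservation: the restricted closure of {B, E} across the fragments never reaches {A}, so B, E → A cannot be enforced without a join — not preserved.

lossless but not dependency-preserving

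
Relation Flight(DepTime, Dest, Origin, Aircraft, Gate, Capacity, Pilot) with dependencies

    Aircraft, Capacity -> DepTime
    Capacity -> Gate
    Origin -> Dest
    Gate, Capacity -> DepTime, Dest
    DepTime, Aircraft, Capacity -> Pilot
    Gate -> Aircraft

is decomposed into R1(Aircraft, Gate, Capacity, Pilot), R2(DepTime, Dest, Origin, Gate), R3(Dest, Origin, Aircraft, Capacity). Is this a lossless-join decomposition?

No

Chase test. Columns are DepTime, Dest, Origin, Aircraft, Gate, Capacity, Pilot; row i has aⱼ where attribute j ∈ Ri, else bᵢⱼ.
Initial tableau (one row per fragment):
  row 1: b11 b12 b13 a4 a5 a6 a7
  row 2: a1 a2 a3 b24 a5 b26 b27
  row 3: b31 a2 a3 a4 b35 a6 b37
Rows 1 and 3 agree on Aircraft, Capacity; apply Aircraft, Capacity→DepTime and equate their DepTime entries.
Rows 1 and 3 agree on Capacity; apply Capacity→Gate and equate their Gate entries.
Rows 1 and 3 agree on Gate, Capacity; apply Gate, Capacity→DepTime, Dest and equate their DepTime, Dest entries.
Rows 1 and 3 agree on DepTime, Aircraft, Capacity; apply DepTime, Aircraft, Capacity→Pilot and equate their Pilot entries.
Rows 1 and 2 agree on Gate; apply Gate→Aircraft and equate their Aircraft entries.
No row becomes fully distinguished — the join is lossy.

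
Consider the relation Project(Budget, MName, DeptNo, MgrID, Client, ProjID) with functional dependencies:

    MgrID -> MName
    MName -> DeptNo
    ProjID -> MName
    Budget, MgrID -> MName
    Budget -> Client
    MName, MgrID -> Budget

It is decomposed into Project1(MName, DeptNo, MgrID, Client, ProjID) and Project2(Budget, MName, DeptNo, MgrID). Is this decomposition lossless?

Yes

Common attributes: Project1 ∩ Project2 = {MName, DeptNo, MgrID}.
Closure of {MName, DeptNo, MgrID}: MName, MgrID → Budget applies, adding Budget; Budget → Client applies, adding Client. So (MName, DeptNo, MgrID)⁺ = {Budget, MName, DeptNo, MgrID, Client}.
This closure contains every attribute of Project2, so Project1 ∩ Project2 → Project2. The join is lossless.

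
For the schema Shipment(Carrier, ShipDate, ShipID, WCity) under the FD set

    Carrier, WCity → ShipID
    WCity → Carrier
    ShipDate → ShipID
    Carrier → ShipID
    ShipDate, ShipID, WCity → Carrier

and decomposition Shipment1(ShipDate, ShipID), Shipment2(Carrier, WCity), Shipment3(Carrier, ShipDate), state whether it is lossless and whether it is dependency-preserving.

lossy and not dependency-preserving

Lossless test (chase): Rows 1 and 3 agree on ShipDate; apply ShipDate→ShipID and equate their ShipID entries. Rows 2 and 3 agree on Carrier; apply Carrier→ShipID and equate their ShipID entries. No row becomes fully distinguished — the join is lossy.
Dependency preservation: the restricted closure of {Carrier, WCity} across the fragments never reaches {ShipID}, so Carrier, WCity → ShipID cannot be enforced without a join — not preserved.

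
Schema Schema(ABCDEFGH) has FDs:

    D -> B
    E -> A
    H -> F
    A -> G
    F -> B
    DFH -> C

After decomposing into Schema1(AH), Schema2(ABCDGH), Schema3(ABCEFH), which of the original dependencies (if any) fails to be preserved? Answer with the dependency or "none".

D → B lies within Schema2.
E → A lies within Schema3.
H → F lies within Schema3.
A → G lies within Schema2.
F → B lies within Schema3.
DFH → C: restricted closure across fragments reaches C.
Every dependency is enforceable on the fragments, so the decomposition is dependency-preserving.

none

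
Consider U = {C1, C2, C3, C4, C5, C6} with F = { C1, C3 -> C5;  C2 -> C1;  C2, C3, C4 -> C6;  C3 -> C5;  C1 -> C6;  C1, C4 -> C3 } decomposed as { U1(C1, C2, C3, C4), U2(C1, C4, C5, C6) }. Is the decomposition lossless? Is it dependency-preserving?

lossless but not dependency-preserving

Lossless test: (C1, C4)⁺ = {C1, C3, C4, C5, C6}, which contains all of one fragment — lossless.
Dependency preservation: the restricted closure of {C1, C3} across the fragments never reaches {C5}, so C1, C3 → C5 cannot be enforced without a join — not preserved.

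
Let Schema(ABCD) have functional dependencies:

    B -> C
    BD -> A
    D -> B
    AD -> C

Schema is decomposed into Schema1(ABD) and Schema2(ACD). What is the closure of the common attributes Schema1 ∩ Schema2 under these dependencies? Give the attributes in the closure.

ABCD

Schema1 ∩ Schema2 = {AD}.
D → B applies, adding B
AD → C applies, adding C
Closure: {ABCD}.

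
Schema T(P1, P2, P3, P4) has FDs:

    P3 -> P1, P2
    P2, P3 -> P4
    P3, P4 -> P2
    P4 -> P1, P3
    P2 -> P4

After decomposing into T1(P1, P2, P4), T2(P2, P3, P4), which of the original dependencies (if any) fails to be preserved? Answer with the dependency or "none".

none

P3 → P1, P2: restricted closure across fragments reaches P1, P2.
P2, P3 → P4 lies within T2.
P3, P4 → P2 lies within T2.
P4 → P1, P3: restricted closure across fragments reaches P1, P3.
P2 → P4 lies within T1.
Every dependency is enforceable on the fragments, so the decomposition is dependency-preserving.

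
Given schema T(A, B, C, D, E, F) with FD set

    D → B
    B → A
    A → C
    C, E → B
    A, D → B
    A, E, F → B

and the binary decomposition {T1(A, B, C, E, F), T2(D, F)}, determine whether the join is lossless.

No

Common attributes: T1 ∩ T2 = {F}.
No dependency enlarges {F}, so (F)⁺ = {F}.
The closure contains neither all of T1 = {A, B, C, E, F} nor all of T2 = {D, F}, so the common attributes are not a superkey of either fragment. The join is lossy.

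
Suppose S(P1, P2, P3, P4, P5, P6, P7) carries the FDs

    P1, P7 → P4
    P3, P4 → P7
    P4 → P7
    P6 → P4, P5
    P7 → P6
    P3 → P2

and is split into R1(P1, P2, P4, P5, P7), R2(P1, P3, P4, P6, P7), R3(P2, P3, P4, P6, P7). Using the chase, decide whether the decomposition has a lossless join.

Yes

Chase test. Columns are P1, P2, P3, P4, P5, P6, P7; row i has aⱼ where attribute j ∈ Ri, else bᵢⱼ.
Initial tableau (one row per fragment):
  row 1: a1 a2 b13 a4 a5 b16 a7
  row 2: a1 b22 a3 a4 b25 a6 a7
  row 3: b31 a2 a3 a4 b35 a6 a7
Rows 2 and 3 agree on P6; apply P6→P4, P5 and equate their P4, P5 entries.
Rows 1 and 2 agree on P7; apply P7→P6 and equate their P6 entries.
Rows 2 and 3 agree on P3; apply P3→P2 and equate their P2 entries.
Rows 1 and 2 agree on P6; apply P6→P4, P5 and equate their P4, P5 entries.
Row 2 is now all distinguished symbols — the join is lossless.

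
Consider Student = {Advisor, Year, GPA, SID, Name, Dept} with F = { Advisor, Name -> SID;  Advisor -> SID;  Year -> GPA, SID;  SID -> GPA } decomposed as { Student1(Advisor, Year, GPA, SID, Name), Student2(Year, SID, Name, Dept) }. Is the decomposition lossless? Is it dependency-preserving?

lossy but dependency-preserving

Lossless test: (Year, SID, Name)⁺ = {Year, GPA, SID, Name}, which is a superkey of neither fragment — lossy.
Dependency preservation: every FD's attributes lie within a single fragment, so each can be enforced locally — preserved.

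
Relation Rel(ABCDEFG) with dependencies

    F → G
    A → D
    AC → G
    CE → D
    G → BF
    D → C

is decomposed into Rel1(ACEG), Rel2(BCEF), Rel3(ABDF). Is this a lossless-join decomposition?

Chase test. Columns are ABCDEFG; row i has aⱼ where attribute j ∈ Reli, else bᵢⱼ.
Initial tableau (one row per fragment):
  row 1: a1 b12 a3 b14 a5 b16 a7
  row 2: b21 a2 a3 b24 a5 a6 b27
  row 3: a1 a2 b33 a4 b35 a6 b37
Rows 2 and 3 agree on F; apply F→G and equate their G entries.
Rows 1 and 3 agree on A; apply A→D and equate their D entries.
Rows 1 and 2 agree on CE; apply CE→D and equate their D entries.
Rows 1 and 3 agree on D; apply D→C and equate their C entries.
Rows 1 and 3 agree on AC; apply AC→G and equate their G entries.
Rows 1 and 2 agree on G; apply G→BF and equate their BF entries.
Row 1 is now all distinguished symbols — the join is lossless.

Yes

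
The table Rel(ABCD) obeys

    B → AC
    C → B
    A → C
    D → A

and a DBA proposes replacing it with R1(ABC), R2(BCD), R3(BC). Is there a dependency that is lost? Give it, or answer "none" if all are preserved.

none

B → AC lies within R1.
C → B lies within R1.
A → C lies within R1.
D → A: restricted closure across fragments reaches A.
Every dependency is enforceable on the fragments, so the decomposition is dependency-preserving.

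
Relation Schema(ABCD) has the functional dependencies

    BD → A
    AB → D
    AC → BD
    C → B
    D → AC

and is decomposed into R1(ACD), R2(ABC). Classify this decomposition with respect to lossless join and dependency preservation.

Lossless test: (AC)⁺ = {ABCD}, which contains all of one fragment — lossless.
Dependency preservation: BD → A; AB → D; AC → BD are not contained in any single fragment, but the restricted closure of each left-hand side across the fragments still reaches the right-hand side; the remaining FDs each lie inside some fragment. All dependencies are preserved.

lossless and dependency-preserving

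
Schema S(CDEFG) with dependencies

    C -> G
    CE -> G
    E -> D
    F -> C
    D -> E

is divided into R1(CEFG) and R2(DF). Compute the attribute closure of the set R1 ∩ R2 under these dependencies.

R1 ∩ R2 = {F}.
F → C applies, adding C
C → G applies, adding G
Closure: {CFG}.

CFG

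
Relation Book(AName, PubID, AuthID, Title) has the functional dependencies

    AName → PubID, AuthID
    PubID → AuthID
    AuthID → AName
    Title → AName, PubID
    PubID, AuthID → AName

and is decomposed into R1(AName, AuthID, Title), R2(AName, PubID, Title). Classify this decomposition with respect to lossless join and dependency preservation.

Lossless test: (AName, Title)⁺ = {AName, PubID, AuthID, Title}, which contains all of one fragment — lossless.
Dependency preservation: AName → PubID, AuthID; PubID → AuthID; PubID, AuthID → AName are not contained in any single fragment, but the restricted closure of each left-hand side across the fragments still reaches the right-hand side; the remaining FDs each lie inside some fragment. All dependencies are preserved.

lossless and dependency-preserving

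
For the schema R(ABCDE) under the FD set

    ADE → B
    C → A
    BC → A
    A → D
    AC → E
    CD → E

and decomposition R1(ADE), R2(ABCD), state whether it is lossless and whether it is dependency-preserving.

lossy and not dependency-preserving

Lossless test: (AD)⁺ = {AD}, which is a superkey of neither fragment — lossy.
Dependency preservation: the restricted closure of {ADE} across the fragments never reaches {B}, so ADE → B cannot be enforced without a join — not preserved.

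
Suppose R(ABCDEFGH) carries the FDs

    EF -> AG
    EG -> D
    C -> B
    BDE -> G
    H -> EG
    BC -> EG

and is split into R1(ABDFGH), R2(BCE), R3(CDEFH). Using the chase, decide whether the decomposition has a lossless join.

Yes

Chase test. Columns are ABCDEFGH; row i has aⱼ where attribute j ∈ Ri, else bᵢⱼ.
Initial tableau (one row per fragment):
  row 1: a1 a2 b13 a4 b15 a6 a7 a8
  row 2: b21 a2 a3 b24 a5 b26 b27 b28
  row 3: b31 b32 a3 a4 a5 a6 b37 a8
Rows 2 and 3 agree on C; apply C→B and equate their B entries.
Rows 1 and 3 agree on H; apply H→EG and equate their EG entries.
Rows 2 and 3 agree on BC; apply BC→EG and equate their EG entries.
Rows 1 and 3 agree on EF; apply EF→AG and equate their AG entries.
Rows 1 and 2 agree on EG; apply EG→D and equate their D entries.
Row 3 is now all distinguished symbols — the join is lossless.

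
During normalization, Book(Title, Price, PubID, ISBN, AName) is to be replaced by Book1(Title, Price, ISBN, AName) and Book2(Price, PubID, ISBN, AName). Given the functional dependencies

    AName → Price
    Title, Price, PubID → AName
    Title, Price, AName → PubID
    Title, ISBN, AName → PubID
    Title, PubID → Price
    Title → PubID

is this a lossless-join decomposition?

Common attributes: Book1 ∩ Book2 = {Price, ISBN, AName}.
No dependency enlarges {Price, ISBN, AName}, so (Price, ISBN, AName)⁺ = {Price, ISBN, AName}.
The closure contains neither all of Book1 = {Title, Price, ISBN, AName} nor all of Book2 = {Price, PubID, ISBN, AName}, so the common attributes are not a superkey of either fragment. The join is lossy.

No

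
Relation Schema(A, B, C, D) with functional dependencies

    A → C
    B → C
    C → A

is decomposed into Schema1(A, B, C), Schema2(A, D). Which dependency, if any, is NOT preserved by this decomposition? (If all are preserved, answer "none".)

none

A → C lies within Schema1.
B → C lies within Schema1.
C → A lies within Schema1.
Every dependency is enforceable on the fragments, so the decomposition is dependency-preserving.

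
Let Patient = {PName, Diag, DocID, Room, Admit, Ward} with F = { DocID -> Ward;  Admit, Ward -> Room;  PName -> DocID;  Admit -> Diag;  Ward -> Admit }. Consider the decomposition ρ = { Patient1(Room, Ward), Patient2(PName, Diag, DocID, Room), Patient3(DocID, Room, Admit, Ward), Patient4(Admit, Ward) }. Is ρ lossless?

Chase test. Columns are PName, Diag, DocID, Room, Admit, Ward; row i has aⱼ where attribute j ∈ Patienti, else bᵢⱼ.
Initial tableau (one row per fragment):
  row 1: b11 b12 b13 a4 b15 a6
  row 2: a1 a2 a3 a4 b25 b26
  row 3: b31 b32 a3 a4 a5 a6
  row 4: b41 b42 b43 b44 a5 a6
Rows 2 and 3 agree on DocID; apply DocID→Ward and equate their Ward entries.
Rows 3 and 4 agree on Admit, Ward; apply Admit, Ward→Room and equate their Room entries.
Rows 3 and 4 agree on Admit; apply Admit→Diag and equate their Diag entries.
Rows 1 and 2 agree on Ward; apply Ward→Admit and equate their Admit entries.
Rows 1 and 3 agree on Ward; apply Ward→Admit and equate their Admit entries.
Rows 1 and 2 agree on Admit; apply Admit→Diag and equate their Diag entries.
Rows 1 and 3 agree on Admit; apply Admit→Diag and equate their Diag entries.
Row 2 is now all distinguished symbols — the join is lossless.

Yes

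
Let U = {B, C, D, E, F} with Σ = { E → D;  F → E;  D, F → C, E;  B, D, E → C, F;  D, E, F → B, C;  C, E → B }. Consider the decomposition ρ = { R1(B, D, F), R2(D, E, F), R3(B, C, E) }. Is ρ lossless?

Yes

Chase test. Columns are B, C, D, E, F; row i has aⱼ where attribute j ∈ Ri, else bᵢⱼ.
Initial tableau (one row per fragment):
  row 1: a1 b12 a3 b14 a5
  row 2: b21 b22 a3 a4 a5
  row 3: a1 a2 b33 a4 b35
Rows 2 and 3 agree on E; apply E→D and equate their D entries.
Rows 1 and 2 agree on F; apply F→E and equate their E entries.
Rows 1 and 2 agree on D, F; apply D, F→C, E and equate their C, E entries.
Rows 1 and 3 agree on B, D, E; apply B, D, E→C, F and equate their C, F entries.
Rows 1 and 2 agree on D, E, F; apply D, E, F→B, C and equate their B, C entries.
Row 1 is now all distinguished symbols — the join is lossless.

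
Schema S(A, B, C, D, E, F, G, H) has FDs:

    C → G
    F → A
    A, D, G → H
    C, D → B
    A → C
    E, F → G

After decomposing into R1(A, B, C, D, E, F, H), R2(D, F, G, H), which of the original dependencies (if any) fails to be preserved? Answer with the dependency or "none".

Check C → G: no single fragment contains all of {C, G}, and the restricted closure of {C} across the fragments never reaches {G}.
F → A is preserved.
A, D, G → H is preserved.
C, D → B is preserved.
A → C is preserved.
E, F → G is preserved.

C → G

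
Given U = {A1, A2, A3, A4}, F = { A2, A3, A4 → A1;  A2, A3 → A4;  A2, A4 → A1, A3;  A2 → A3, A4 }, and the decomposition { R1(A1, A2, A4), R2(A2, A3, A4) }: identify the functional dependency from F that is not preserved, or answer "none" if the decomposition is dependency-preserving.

A2, A3, A4 → A1: restricted closure across fragments reaches A1.
A2, A3 → A4 lies within R2.
A2, A4 → A1, A3: restricted closure across fragments reaches A1, A3.
A2 → A3, A4 lies within R2.
Every dependency is enforceable on the fragments, so the decomposition is dependency-preserving.

none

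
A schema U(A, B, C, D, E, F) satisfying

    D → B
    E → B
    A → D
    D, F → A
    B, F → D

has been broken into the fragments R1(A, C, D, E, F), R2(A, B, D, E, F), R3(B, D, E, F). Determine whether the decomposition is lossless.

Yes

Chase test. Columns are A, B, C, D, E, F; row i has aⱼ where attribute j ∈ Ri, else bᵢⱼ.
Initial tableau (one row per fragment):
  row 1: a1 b12 a3 a4 a5 a6
  row 2: a1 a2 b23 a4 a5 a6
  row 3: b31 a2 b33 a4 a5 a6
Rows 1 and 2 agree on D; apply D→B and equate their B entries.
Rows 1 and 3 agree on D, F; apply D, F→A and equate their A entries.
Row 1 is now all distinguished symbols — the join is lossless.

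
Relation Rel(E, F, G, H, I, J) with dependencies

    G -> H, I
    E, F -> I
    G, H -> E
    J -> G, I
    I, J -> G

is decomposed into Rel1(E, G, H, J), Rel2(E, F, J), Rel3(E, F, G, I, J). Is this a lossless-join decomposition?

Chase test. Columns are E, F, G, H, I, J; row i has aⱼ where attribute j ∈ Reli, else bᵢⱼ.
Initial tableau (one row per fragment):
  row 1: a1 b12 a3 a4 b15 a6
  row 2: a1 a2 b23 b24 b25 a6
  row 3: a1 a2 a3 b34 a5 a6
Rows 1 and 3 agree on G; apply G→H, I and equate their H, I entries.
Rows 2 and 3 agree on E, F; apply E, F→I and equate their I entries.
Rows 1 and 2 agree on J; apply J→G, I and equate their G, I entries.
Rows 1 and 2 agree on G; apply G→H, I and equate their H, I entries.
Row 2 is now all distinguished symbols — the join is lossless.

Yes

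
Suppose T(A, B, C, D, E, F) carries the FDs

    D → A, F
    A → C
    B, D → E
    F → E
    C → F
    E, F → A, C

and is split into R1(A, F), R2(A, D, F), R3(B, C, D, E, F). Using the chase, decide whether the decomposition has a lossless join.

Chase test. Columns are A, B, C, D, E, F; row i has aⱼ where attribute j ∈ Ri, else bᵢⱼ.
Initial tableau (one row per fragment):
  row 1: a1 b12 b13 b14 b15 a6
  row 2: a1 b22 b23 a4 b25 a6
  row 3: b31 a2 a3 a4 a5 a6
Rows 2 and 3 agree on D; apply D→A, F and equate their A, F entries.
Rows 1 and 2 agree on A; apply A→C and equate their C entries.
Rows 1 and 3 agree on A; apply A→C and equate their C entries.
Rows 1 and 2 agree on F; apply F→E and equate their E entries.
Rows 1 and 3 agree on F; apply F→E and equate their E entries.
Row 3 is now all distinguished symbols — the join is lossless.

Yes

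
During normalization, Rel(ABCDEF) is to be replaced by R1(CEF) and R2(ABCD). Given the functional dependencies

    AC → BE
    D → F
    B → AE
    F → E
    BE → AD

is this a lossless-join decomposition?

No

Common attributes: R1 ∩ R2 = {C}.
No dependency enlarges {C}, so (C)⁺ = {C}.
The closure contains neither all of R1 = {CEF} nor all of R2 = {ABCD}, so the common attributes are not a superkey of either fragment. The join is lossy.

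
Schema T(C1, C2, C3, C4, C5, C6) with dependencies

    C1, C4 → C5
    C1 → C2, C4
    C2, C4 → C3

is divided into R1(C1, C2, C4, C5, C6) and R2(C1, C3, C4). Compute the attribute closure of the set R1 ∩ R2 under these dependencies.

R1 ∩ R2 = {C1, C4}.
C1, C4 → C5 applies, adding C5
C1 → C2, C4 applies, adding C2
C2, C4 → C3 applies, adding C3
Closure: {C1, C2, C3, C4, C5}.

C1, C2, C3, C4, C5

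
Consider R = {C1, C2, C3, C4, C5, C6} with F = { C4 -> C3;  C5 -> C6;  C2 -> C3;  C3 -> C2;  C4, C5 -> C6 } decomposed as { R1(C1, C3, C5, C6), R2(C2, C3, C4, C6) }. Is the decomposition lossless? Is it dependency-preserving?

Lossless test: (C3, C6)⁺ = {C2, C3, C6}, which is a superkey of neither fragment — lossy.
Dependency preservation: C4, C5 → C6 is not contained in any single fragment, but the restricted closure of its left-hand side across the fragments still reaches the right-hand side; the remaining FDs each lie inside some fragment. All dependencies are preserved.

lossy but dependency-preserving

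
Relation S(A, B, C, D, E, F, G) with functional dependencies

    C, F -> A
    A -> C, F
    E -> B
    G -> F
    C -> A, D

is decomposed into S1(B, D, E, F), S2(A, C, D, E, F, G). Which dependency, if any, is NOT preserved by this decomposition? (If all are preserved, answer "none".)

none

C, F → A lies within S2.
A → C, F lies within S2.
E → B lies within S1.
G → F lies within S2.
C → A, D lies within S2.
Every dependency is enforceable on the fragments, so the decomposition is dependency-preserving.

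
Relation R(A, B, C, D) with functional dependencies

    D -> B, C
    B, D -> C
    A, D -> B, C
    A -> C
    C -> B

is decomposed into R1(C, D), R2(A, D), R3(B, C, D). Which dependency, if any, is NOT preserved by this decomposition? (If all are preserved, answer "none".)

A -> C

Check A → C: no single fragment contains all of {A, C}, and the restricted closure of {A} across the fragments never reaches {C}.
D → B, C is preserved.
B, D → C is preserved.
A, D → B, C is preserved.
C → B is preserved.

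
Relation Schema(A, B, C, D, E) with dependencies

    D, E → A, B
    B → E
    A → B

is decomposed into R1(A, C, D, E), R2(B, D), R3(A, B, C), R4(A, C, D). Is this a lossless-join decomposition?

Chase test. Columns are A, B, C, D, E; row i has aⱼ where attribute j ∈ Ri, else bᵢⱼ.
Initial tableau (one row per fragment):
  row 1: a1 b12 a3 a4 a5
  row 2: b21 a2 b23 a4 b25
  row 3: a1 a2 a3 b34 b35
  row 4: a1 b42 a3 a4 b45
Rows 2 and 3 agree on B; apply B→E and equate their E entries.
Rows 1 and 3 agree on A; apply A→B and equate their B entries.
Rows 1 and 4 agree on A; apply A→B and equate their B entries.
Rows 1 and 2 agree on B; apply B→E and equate their E entries.
Rows 1 and 4 agree on B; apply B→E and equate their E entries.
Rows 1 and 2 agree on D, E; apply D, E→A, B and equate their A, B entries.
Row 1 is now all distinguished symbols — the join is lossless.

Yes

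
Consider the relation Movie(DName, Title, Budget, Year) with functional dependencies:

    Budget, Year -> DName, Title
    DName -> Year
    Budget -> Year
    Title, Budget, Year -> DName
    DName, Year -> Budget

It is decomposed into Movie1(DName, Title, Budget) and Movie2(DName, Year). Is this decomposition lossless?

Common attributes: Movie1 ∩ Movie2 = {DName}.
Closure of {DName}: DName → Year applies, adding Year; DName, Year → Budget applies, adding Budget; Budget, Year → DName, Title applies, adding Title. So (DName)⁺ = {DName, Title, Budget, Year}.
This closure contains every attribute of Movie1, so Movie1 ∩ Movie2 → Movie1. The join is lossless.

Yes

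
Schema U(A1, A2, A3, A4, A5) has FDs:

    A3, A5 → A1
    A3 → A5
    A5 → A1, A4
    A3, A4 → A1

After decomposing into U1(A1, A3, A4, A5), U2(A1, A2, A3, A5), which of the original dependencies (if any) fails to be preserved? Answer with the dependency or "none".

A3, A5 → A1 lies within U1.
A3 → A5 lies within U1.
A5 → A1, A4 lies within U1.
A3, A4 → A1 lies within U1.
Every dependency is enforceable on the fragments, so the decomposition is dependency-preserving.

none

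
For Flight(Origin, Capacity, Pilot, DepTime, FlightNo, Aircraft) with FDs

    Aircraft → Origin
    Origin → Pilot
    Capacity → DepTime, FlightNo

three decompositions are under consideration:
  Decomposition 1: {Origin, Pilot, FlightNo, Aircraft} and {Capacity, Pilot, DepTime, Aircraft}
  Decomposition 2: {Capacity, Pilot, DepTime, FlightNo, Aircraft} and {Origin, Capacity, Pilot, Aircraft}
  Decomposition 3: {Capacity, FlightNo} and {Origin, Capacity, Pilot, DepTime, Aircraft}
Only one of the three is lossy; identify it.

Decomposition 1: common = {Pilot, Aircraft}, closure = {Origin, Pilot, Aircraft} → lossy.
Decomposition 2: common = {Capacity, Pilot, Aircraft}, closure = {Origin, Capacity, Pilot, DepTime, FlightNo, Aircraft} → lossless.
Decomposition 3: common = {Capacity}, closure = {Capacity, DepTime, FlightNo} → lossless.

Decomposition 1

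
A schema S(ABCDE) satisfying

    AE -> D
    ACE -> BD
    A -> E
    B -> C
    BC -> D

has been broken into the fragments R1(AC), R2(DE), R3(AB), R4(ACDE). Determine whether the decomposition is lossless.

Chase test. Columns are ABCDE; row i has aⱼ where attribute j ∈ Ri, else bᵢⱼ.
Initial tableau (one row per fragment):
  row 1: a1 b12 a3 b14 b15
  row 2: b21 b22 b23 a4 a5
  row 3: a1 a2 b33 b34 b35
  row 4: a1 b42 a3 a4 a5
Rows 1 and 3 agree on A; apply A→E and equate their E entries.
Rows 1 and 4 agree on A; apply A→E and equate their E entries.
Rows 1 and 3 agree on AE; apply AE→D and equate their D entries.
Rows 1 and 4 agree on AE; apply AE→D and equate their D entries.
Rows 1 and 4 agree on ACE; apply ACE→BD and equate their BD entries.
No row becomes fully distinguished — the join is lossy.

No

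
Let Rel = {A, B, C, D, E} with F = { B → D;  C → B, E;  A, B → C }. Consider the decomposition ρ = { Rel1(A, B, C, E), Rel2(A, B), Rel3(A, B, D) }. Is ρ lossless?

Chase test. Columns are A, B, C, D, E; row i has aⱼ where attribute j ∈ Reli, else bᵢⱼ.
Initial tableau (one row per fragment):
  row 1: a1 a2 a3 b14 a5
  row 2: a1 a2 b23 b24 b25
  row 3: a1 a2 b33 a4 b35
Rows 1 and 2 agree on B; apply B→D and equate their D entries.
Rows 1 and 3 agree on B; apply B→D and equate their D entries.
Rows 1 and 2 agree on A, B; apply A, B→C and equate their C entries.
Rows 1 and 3 agree on A, B; apply A, B→C and equate their C entries.
Rows 1 and 2 agree on C; apply C→B, E and equate their B, E entries.
Rows 1 and 3 agree on C; apply C→B, E and equate their B, E entries.
Row 1 is now all distinguished symbols — the join is lossless.

Yes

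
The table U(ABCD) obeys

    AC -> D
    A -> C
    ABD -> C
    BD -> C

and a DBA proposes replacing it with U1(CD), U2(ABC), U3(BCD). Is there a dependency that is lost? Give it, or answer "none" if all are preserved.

AC -> D

Check AC → D: no single fragment contains all of {ACD}, and the restricted closure of {AC} across the fragments never reaches {D}.
A → C is preserved.
ABD → C is preserved.
BD → C is preserved.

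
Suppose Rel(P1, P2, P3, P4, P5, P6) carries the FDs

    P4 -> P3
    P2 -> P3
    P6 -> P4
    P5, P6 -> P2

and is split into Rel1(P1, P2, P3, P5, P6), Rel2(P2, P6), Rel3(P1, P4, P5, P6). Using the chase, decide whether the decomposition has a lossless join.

Chase test. Columns are P1, P2, P3, P4, P5, P6; row i has aⱼ where attribute j ∈ Reli, else bᵢⱼ.
Initial tableau (one row per fragment):
  row 1: a1 a2 a3 b14 a5 a6
  row 2: b21 a2 b23 b24 b25 a6
  row 3: a1 b32 b33 a4 a5 a6
Rows 1 and 2 agree on P2; apply P2→P3 and equate their P3 entries.
Rows 1 and 2 agree on P6; apply P6→P4 and equate their P4 entries.
Rows 1 and 3 agree on P6; apply P6→P4 and equate their P4 entries.
Rows 1 and 3 agree on P5, P6; apply P5, P6→P2 and equate their P2 entries.
Rows 1 and 3 agree on P4; apply P4→P3 and equate their P3 entries.
Row 1 is now all distinguished symbols — the join is lossless.

Yes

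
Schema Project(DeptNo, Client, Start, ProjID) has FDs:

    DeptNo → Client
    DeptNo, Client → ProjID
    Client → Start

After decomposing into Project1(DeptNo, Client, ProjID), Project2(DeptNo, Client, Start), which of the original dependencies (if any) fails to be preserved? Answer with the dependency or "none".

DeptNo → Client lies within Project1.
DeptNo, Client → ProjID lies within Project1.
Client → Start lies within Project2.
Every dependency is enforceable on the fragments, so the decomposition is dependency-preserving.

none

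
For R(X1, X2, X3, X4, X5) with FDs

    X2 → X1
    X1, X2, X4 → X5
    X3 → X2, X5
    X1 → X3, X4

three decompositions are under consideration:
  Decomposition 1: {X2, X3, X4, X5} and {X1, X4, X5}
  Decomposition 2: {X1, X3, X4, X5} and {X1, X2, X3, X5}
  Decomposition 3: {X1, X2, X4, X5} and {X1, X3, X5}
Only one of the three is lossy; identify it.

Decomposition 1: common = {X4, X5}, closure = {X4, X5} → lossy.
Decomposition 2: common = {X1, X3, X5}, closure = {X1, X2, X3, X4, X5} → lossless.
Decomposition 3: common = {X1, X5}, closure = {X1, X2, X3, X4, X5} → lossless.

Decomposition 1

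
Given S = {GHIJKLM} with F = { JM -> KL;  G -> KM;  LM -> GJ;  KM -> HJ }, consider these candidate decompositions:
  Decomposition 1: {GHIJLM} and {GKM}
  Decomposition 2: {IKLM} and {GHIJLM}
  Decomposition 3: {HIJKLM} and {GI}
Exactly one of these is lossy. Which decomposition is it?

Decomposition 1: common = {GM}, closure = {GHJKLM} → lossless.
Decomposition 2: common = {ILM}, closure = {GHIJKLM} → lossless.
Decomposition 3: common = {I}, closure = {I} → lossy.

Decomposition 3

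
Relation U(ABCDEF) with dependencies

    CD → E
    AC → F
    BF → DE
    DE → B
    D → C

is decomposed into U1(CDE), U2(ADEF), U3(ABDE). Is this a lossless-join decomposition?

Yes

Chase test. Columns are ABCDEF; row i has aⱼ where attribute j ∈ Ui, else bᵢⱼ.
Initial tableau (one row per fragment):
  row 1: b11 b12 a3 a4 a5 b16
  row 2: a1 b22 b23 a4 a5 a6
  row 3: a1 a2 b33 a4 a5 b36
Rows 1 and 2 agree on DE; apply DE→B and equate their B entries.
Rows 1 and 3 agree on DE; apply DE→B and equate their B entries.
Rows 1 and 2 agree on D; apply D→C and equate their C entries.
Rows 1 and 3 agree on D; apply D→C and equate their C entries.
Rows 2 and 3 agree on AC; apply AC→F and equate their F entries.
Row 2 is now all distinguished symbols — the join is lossless.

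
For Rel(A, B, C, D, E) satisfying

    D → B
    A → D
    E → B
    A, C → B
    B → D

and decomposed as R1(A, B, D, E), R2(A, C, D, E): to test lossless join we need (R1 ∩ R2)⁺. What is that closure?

A, B, D, E

R1 ∩ R2 = {A, D, E}.
D → B applies, adding B
Closure: {A, B, D, E}.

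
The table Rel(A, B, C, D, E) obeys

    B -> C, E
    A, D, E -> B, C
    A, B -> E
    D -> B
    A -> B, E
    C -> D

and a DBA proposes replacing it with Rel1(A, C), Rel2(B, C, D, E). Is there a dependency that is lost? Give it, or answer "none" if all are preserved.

B → C, E lies within Rel2.
A, D, E → B, C: restricted closure across fragments reaches B, C.
A, B → E: restricted closure across fragments reaches E.
D → B lies within Rel2.
A → B, E: restricted closure across fragments reaches B, E.
C → D lies within Rel2.
Every dependency is enforceable on the fragments, so the decomposition is dependency-preserving.

none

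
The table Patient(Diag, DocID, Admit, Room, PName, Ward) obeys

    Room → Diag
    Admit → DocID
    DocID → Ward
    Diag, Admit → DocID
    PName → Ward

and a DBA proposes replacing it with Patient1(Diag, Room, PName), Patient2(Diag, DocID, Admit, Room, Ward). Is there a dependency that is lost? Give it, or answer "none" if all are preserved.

PName → Ward

Check PName → Ward: no single fragment contains all of {PName, Ward}, and the restricted closure of {PName} across the fragments never reaches {Ward}.
Room → Diag is preserved.
Admit → DocID is preserved.
DocID → Ward is preserved.
Diag, Admit → DocID is preserved.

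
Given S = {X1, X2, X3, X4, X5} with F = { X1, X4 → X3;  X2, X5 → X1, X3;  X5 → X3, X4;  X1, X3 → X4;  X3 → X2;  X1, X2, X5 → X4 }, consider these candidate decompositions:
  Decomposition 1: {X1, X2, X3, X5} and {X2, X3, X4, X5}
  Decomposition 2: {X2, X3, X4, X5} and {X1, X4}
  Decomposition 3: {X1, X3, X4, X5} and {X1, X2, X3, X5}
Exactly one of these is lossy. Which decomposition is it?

Decomposition 1: common = {X2, X3, X5}, closure = {X1, X2, X3, X4, X5} → lossless.
Decomposition 2: common = {X4}, closure = {X4} → lossy.
Decomposition 3: common = {X1, X3, X5}, closure = {X1, X2, X3, X4, X5} → lossless.

Decomposition 2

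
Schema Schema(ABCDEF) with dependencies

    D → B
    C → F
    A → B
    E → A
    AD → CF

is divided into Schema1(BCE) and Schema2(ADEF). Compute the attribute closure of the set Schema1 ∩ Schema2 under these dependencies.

ABE

Schema1 ∩ Schema2 = {E}.
E → A applies, adding A
A → B applies, adding B
Closure: {ABE}.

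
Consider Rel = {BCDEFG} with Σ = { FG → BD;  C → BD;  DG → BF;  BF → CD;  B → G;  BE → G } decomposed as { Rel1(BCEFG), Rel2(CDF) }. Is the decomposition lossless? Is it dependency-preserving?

lossless but not dependency-preserving

Lossless test: (CF)⁺ = {BCDFG}, which contains all of one fragment — lossless.
Dependency preservation: the restricted closure of {DG} across the fragments never reaches {BF}, so DG → BF cannot be enforced without a join — not preserved.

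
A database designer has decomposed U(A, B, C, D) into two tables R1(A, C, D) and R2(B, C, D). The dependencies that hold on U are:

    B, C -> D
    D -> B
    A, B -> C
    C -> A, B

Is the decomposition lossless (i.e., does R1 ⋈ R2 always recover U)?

Common attributes: R1 ∩ R2 = {C, D}.
Closure of {C, D}: D → B applies, adding B; C → A, B applies, adding A. So (C, D)⁺ = {A, B, C, D}.
This closure contains every attribute of R1, so R1 ∩ R2 → R1. The join is lossless.

Yes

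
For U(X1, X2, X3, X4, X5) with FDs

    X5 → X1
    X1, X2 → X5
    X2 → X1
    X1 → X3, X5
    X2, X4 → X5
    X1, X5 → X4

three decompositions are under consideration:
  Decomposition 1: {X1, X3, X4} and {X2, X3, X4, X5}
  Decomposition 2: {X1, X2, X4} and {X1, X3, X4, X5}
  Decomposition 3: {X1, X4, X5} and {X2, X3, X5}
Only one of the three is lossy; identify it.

Decomposition 1: common = {X3, X4}, closure = {X3, X4} → lossy.
Decomposition 2: common = {X1, X4}, closure = {X1, X3, X4, X5} → lossless.
Decomposition 3: common = {X5}, closure = {X1, X3, X4, X5} → lossless.

Decomposition 1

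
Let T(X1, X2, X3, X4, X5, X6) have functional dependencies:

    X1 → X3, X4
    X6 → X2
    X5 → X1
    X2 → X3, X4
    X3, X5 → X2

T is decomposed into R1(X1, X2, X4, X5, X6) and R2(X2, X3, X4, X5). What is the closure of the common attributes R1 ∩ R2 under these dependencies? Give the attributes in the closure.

X1, X2, X3, X4, X5

R1 ∩ R2 = {X2, X4, X5}.
X5 → X1 applies, adding X1
X2 → X3, X4 applies, adding X3
Closure: {X1, X2, X3, X4, X5}.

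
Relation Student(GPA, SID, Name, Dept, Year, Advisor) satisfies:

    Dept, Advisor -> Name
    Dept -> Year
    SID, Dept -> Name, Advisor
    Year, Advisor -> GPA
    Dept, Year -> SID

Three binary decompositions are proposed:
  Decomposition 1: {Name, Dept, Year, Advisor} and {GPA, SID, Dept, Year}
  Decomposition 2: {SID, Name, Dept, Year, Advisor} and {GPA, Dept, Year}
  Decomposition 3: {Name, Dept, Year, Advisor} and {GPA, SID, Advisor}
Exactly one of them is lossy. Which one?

Decomposition 3

Decomposition 1: common = {Dept, Year}, closure = {GPA, SID, Name, Dept, Year, Advisor} → lossless.
Decomposition 2: common = {Dept, Year}, closure = {GPA, SID, Name, Dept, Year, Advisor} → lossless.
Decomposition 3: common = {Advisor}, closure = {Advisor} → lossy.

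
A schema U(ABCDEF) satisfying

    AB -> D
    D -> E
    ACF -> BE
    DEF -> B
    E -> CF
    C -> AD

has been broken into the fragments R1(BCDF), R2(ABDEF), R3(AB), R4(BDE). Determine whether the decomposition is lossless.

Chase test. Columns are ABCDEF; row i has aⱼ where attribute j ∈ Ri, else bᵢⱼ.
Initial tableau (one row per fragment):
  row 1: b11 a2 a3 a4 b15 a6
  row 2: a1 a2 b23 a4 a5 a6
  row 3: a1 a2 b33 b34 b35 b36
  row 4: b41 a2 b43 a4 a5 b46
Rows 2 and 3 agree on AB; apply AB→D and equate their D entries.
Rows 1 and 2 agree on D; apply D→E and equate their E entries.
Rows 1 and 3 agree on D; apply D→E and equate their E entries.
Rows 1 and 2 agree on E; apply E→CF and equate their CF entries.
Rows 1 and 3 agree on E; apply E→CF and equate their CF entries.
Rows 1 and 4 agree on E; apply E→CF and equate their CF entries.
Rows 1 and 2 agree on C; apply C→AD and equate their AD entries.
Rows 1 and 4 agree on C; apply C→AD and equate their AD entries.
Row 1 is now all distinguished symbols — the join is lossless.

Yes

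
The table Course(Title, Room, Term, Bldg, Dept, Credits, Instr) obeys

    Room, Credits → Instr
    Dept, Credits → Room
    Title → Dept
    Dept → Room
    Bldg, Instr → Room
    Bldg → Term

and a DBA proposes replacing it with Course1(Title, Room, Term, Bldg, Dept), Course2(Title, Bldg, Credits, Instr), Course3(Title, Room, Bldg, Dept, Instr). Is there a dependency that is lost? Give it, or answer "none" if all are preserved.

Room, Credits → Instr

Check Room, Credits → Instr: no single fragment contains all of {Room, Credits, Instr}, and the restricted closure of {Room, Credits} across the fragments never reaches {Instr}.
Dept, Credits → Room is preserved.
Title → Dept is preserved.
Dept → Room is preserved.
Bldg, Instr → Room is preserved.
Bldg → Term is preserved.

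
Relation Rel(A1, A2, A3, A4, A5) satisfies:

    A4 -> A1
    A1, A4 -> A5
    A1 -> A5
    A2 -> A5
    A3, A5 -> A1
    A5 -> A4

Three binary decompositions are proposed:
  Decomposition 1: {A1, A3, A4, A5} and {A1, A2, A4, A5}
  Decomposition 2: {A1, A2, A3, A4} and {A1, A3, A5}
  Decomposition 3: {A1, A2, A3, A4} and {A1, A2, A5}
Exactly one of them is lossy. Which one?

Decomposition 1: common = {A1, A4, A5}, closure = {A1, A4, A5} → lossy.
Decomposition 2: common = {A1, A3}, closure = {A1, A3, A4, A5} → lossless.
Decomposition 3: common = {A1, A2}, closure = {A1, A2, A4, A5} → lossless.

Decomposition 1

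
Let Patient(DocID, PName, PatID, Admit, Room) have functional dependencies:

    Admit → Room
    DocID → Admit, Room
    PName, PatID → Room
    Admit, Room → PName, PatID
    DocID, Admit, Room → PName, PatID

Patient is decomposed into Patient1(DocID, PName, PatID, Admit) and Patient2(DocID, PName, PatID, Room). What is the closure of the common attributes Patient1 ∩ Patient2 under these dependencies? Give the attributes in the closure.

Patient1 ∩ Patient2 = {DocID, PName, PatID}.
DocID → Admit, Room applies, adding Admit, Room
Closure: {DocID, PName, PatID, Admit, Room}.

DocID, PName, PatID, Admit, Room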